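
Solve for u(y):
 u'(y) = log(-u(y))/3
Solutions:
 -li(-u(y)) = C1 + y/3


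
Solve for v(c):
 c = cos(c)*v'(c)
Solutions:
 v(c) = C1 + Integral(c/cos(c), c)


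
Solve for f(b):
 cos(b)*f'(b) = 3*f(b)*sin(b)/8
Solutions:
 f(b) = C1/cos(b)^(3/8)


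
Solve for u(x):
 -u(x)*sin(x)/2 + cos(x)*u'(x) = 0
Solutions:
 u(x) = C1/sqrt(cos(x))


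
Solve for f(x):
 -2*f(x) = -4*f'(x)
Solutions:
 f(x) = C1*exp(x/2)


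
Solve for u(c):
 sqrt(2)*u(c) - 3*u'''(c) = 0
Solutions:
 u(c) = C3*exp(2^(1/6)*3^(2/3)*c/3) + (C1*sin(6^(1/6)*c/2) + C2*cos(6^(1/6)*c/2))*exp(-2^(1/6)*3^(2/3)*c/6)


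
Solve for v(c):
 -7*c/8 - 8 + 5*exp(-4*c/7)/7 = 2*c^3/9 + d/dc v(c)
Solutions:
 v(c) = C1 - c^4/18 - 7*c^2/16 - 8*c - 5*exp(-4*c/7)/4


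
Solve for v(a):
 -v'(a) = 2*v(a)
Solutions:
 v(a) = C1*exp(-2*a)


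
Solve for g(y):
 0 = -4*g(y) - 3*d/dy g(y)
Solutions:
 g(y) = C1*exp(-4*y/3)


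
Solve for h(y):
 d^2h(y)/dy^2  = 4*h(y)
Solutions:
 h(y) = C1*exp(-2*y) + C2*exp(2*y)


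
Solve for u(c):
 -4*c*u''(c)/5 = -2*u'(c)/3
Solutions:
 u(c) = C1 + C2*c^(11/6)


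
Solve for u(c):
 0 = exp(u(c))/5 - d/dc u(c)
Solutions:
 u(c) = log(-1/(C1 + c)) + log(5)


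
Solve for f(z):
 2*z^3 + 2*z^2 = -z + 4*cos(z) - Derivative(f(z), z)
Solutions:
 f(z) = C1 - z^4/2 - 2*z^3/3 - z^2/2 + 4*sin(z)


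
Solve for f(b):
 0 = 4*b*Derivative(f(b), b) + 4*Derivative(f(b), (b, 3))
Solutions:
 f(b) = C1 + Integral(C2*airyai(-b) + C3*airybi(-b), b)


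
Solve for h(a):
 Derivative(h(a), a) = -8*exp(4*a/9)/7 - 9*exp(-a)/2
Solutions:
 h(a) = C1 - 18*exp(4*a/9)/7 + 9*exp(-a)/2


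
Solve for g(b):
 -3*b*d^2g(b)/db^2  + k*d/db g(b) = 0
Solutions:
 g(b) = C1 + b^(re(k)/3 + 1)*(C2*sin(log(b)*Abs(im(k))/3) + C3*cos(log(b)*im(k)/3))


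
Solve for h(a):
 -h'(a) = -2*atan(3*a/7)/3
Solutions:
 h(a) = C1 + 2*a*atan(3*a/7)/3 - 7*log(9*a^2 + 49)/9


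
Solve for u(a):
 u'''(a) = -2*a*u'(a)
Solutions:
 u(a) = C1 + Integral(C2*airyai(-2^(1/3)*a) + C3*airybi(-2^(1/3)*a), a)


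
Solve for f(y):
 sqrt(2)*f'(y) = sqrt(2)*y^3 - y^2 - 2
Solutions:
 f(y) = C1 + y^4/4 - sqrt(2)*y^3/6 - sqrt(2)*y


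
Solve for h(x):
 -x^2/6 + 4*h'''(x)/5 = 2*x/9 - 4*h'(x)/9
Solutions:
 h(x) = C1 + C2*sin(sqrt(5)*x/3) + C3*cos(sqrt(5)*x/3) + x^3/8 + x^2/4 - 27*x/20


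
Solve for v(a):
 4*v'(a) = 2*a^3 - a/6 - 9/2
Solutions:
 v(a) = C1 + a^4/8 - a^2/48 - 9*a/8


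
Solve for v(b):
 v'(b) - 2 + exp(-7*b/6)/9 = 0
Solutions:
 v(b) = C1 + 2*b + 2*exp(-7*b/6)/21


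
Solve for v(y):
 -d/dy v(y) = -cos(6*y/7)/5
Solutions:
 v(y) = C1 + 7*sin(6*y/7)/30


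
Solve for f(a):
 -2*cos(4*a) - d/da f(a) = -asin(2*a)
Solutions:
 f(a) = C1 + a*asin(2*a) + sqrt(1 - 4*a^2)/2 - sin(4*a)/2


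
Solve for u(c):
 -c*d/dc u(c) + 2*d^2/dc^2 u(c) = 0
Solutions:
 u(c) = C1 + C2*erfi(c/2)


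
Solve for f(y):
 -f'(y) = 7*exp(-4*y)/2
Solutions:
 f(y) = C1 + 7*exp(-4*y)/8


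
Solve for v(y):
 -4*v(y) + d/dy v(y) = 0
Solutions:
 v(y) = C1*exp(4*y)


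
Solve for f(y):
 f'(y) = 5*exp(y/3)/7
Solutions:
 f(y) = C1 + 15*exp(y/3)/7


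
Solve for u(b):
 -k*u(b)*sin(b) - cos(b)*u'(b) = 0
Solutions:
 u(b) = C1*exp(k*log(cos(b)))


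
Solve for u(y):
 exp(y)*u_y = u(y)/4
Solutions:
 u(y) = C1*exp(-exp(-y)/4)


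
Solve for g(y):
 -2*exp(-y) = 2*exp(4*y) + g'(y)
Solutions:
 g(y) = C1 - exp(4*y)/2 + 2*exp(-y)


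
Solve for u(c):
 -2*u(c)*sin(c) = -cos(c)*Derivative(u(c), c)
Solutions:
 u(c) = C1/cos(c)^2


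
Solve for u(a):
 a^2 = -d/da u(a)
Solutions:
 u(a) = C1 - a^3/3


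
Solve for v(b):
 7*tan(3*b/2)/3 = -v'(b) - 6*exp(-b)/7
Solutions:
 v(b) = C1 - 7*log(tan(3*b/2)^2 + 1)/9 + 6*exp(-b)/7


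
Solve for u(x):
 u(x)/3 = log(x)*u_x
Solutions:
 u(x) = C1*exp(li(x)/3)


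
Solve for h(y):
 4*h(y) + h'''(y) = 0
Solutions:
 h(y) = C3*exp(-2^(2/3)*y) + (C1*sin(2^(2/3)*sqrt(3)*y/2) + C2*cos(2^(2/3)*sqrt(3)*y/2))*exp(2^(2/3)*y/2)


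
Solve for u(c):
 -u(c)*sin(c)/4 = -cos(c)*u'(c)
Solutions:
 u(c) = C1/cos(c)^(1/4)


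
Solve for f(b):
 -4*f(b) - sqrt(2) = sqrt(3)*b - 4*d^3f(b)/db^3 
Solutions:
 f(b) = C3*exp(b) - sqrt(3)*b/4 + (C1*sin(sqrt(3)*b/2) + C2*cos(sqrt(3)*b/2))*exp(-b/2) - sqrt(2)/4


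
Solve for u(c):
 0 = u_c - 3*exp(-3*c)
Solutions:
 u(c) = C1 - exp(-3*c)


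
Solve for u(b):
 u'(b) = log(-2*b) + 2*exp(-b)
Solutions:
 u(b) = C1 + b*log(-b) + b*(-1 + log(2)) - 2*exp(-b)


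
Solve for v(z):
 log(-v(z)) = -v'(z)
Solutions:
 -li(-v(z)) = C1 - z


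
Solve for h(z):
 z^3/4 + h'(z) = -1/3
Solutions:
 h(z) = C1 - z^4/16 - z/3


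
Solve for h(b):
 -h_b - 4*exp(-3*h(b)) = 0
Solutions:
 h(b) = log(C1 - 12*b)/3
 h(b) = log((-3^(1/3) - 3^(5/6)*I)*(C1 - 4*b)^(1/3)/2)
 h(b) = log((-3^(1/3) + 3^(5/6)*I)*(C1 - 4*b)^(1/3)/2)


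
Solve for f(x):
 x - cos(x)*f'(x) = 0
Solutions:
 f(x) = C1 + Integral(x/cos(x), x)


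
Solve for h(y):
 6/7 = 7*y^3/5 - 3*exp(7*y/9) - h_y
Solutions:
 h(y) = C1 + 7*y^4/20 - 6*y/7 - 27*exp(7*y/9)/7


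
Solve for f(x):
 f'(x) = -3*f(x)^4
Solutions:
 f(x) = (-3^(2/3) - 3*3^(1/6)*I)*(1/(C1 + 3*x))^(1/3)/6
 f(x) = (-3^(2/3) + 3*3^(1/6)*I)*(1/(C1 + 3*x))^(1/3)/6
 f(x) = (1/(C1 + 9*x))^(1/3)


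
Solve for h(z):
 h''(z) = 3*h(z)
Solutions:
 h(z) = C1*exp(-sqrt(3)*z) + C2*exp(sqrt(3)*z)


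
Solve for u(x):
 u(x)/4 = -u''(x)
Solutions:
 u(x) = C1*sin(x/2) + C2*cos(x/2)


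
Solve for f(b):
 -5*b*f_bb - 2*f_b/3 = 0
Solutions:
 f(b) = C1 + C2*b^(13/15)


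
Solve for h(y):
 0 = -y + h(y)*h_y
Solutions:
 h(y) = -sqrt(C1 + y^2)
 h(y) = sqrt(C1 + y^2)


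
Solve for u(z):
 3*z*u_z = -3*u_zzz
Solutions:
 u(z) = C1 + Integral(C2*airyai(-z) + C3*airybi(-z), z)


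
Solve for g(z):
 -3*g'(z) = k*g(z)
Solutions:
 g(z) = C1*exp(-k*z/3)


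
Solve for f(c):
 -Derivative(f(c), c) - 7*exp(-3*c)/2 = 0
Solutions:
 f(c) = C1 + 7*exp(-3*c)/6


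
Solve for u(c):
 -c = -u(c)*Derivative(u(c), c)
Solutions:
 u(c) = -sqrt(C1 + c^2)
 u(c) = sqrt(C1 + c^2)


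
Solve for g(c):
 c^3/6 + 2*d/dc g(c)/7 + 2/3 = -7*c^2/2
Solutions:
 g(c) = C1 - 7*c^4/48 - 49*c^3/12 - 7*c/3


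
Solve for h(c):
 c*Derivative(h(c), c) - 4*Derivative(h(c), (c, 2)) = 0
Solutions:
 h(c) = C1 + C2*erfi(sqrt(2)*c/4)


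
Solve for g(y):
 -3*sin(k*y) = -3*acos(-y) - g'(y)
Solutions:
 g(y) = C1 - 3*y*acos(-y) - 3*sqrt(1 - y^2) + 3*Piecewise((-cos(k*y)/k, Ne(k, 0)), (0, True))


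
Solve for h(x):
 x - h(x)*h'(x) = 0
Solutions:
 h(x) = -sqrt(C1 + x^2)
 h(x) = sqrt(C1 + x^2)


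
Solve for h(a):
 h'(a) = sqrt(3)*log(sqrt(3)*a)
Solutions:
 h(a) = C1 + sqrt(3)*a*log(a) - sqrt(3)*a + sqrt(3)*a*log(3)/2


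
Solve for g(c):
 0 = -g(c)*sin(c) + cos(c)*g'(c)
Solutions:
 g(c) = C1/cos(c)


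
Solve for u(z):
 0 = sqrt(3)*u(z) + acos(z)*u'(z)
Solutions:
 u(z) = C1*exp(-sqrt(3)*Integral(1/acos(z), z))


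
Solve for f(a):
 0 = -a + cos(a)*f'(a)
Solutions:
 f(a) = C1 + Integral(a/cos(a), a)


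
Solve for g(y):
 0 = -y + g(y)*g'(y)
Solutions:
 g(y) = -sqrt(C1 + y^2)
 g(y) = sqrt(C1 + y^2)


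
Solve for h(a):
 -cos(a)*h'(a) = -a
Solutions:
 h(a) = C1 + Integral(a/cos(a), a)


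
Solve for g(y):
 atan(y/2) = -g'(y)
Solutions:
 g(y) = C1 - y*atan(y/2) + log(y^2 + 4)


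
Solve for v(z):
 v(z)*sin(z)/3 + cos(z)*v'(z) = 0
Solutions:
 v(z) = C1*cos(z)^(1/3)


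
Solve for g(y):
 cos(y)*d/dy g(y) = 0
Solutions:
 g(y) = C1


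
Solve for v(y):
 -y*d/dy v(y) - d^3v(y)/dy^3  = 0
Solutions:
 v(y) = C1 + Integral(C2*airyai(-y) + C3*airybi(-y), y)


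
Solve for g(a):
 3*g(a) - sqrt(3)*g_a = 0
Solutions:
 g(a) = C1*exp(sqrt(3)*a)


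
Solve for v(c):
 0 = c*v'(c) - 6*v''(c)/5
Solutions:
 v(c) = C1 + C2*erfi(sqrt(15)*c/6)


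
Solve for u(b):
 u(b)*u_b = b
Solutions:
 u(b) = -sqrt(C1 + b^2)
 u(b) = sqrt(C1 + b^2)


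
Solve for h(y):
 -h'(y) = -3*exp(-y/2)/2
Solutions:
 h(y) = C1 - 3*exp(-y/2)


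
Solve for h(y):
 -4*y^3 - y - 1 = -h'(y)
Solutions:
 h(y) = C1 + y^4 + y^2/2 + y


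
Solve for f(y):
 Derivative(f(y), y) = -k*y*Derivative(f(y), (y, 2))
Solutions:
 f(y) = C1 + y^(((re(k) - 1)*re(k) + im(k)^2)/(re(k)^2 + im(k)^2))*(C2*sin(log(y)*Abs(im(k))/(re(k)^2 + im(k)^2)) + C3*cos(log(y)*im(k)/(re(k)^2 + im(k)^2)))


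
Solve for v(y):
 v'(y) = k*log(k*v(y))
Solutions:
 li(k*v(y))/k = C1 + k*y


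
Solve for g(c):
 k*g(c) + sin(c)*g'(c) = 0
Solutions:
 g(c) = C1*exp(k*(-log(cos(c) - 1) + log(cos(c) + 1))/2)


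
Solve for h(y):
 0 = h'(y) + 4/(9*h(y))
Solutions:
 h(y) = -sqrt(C1 - 8*y)/3
 h(y) = sqrt(C1 - 8*y)/3


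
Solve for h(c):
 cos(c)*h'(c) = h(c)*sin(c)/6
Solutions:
 h(c) = C1/cos(c)^(1/6)


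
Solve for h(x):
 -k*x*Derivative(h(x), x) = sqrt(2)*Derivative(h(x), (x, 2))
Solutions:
 h(x) = Piecewise((-2^(3/4)*sqrt(pi)*C1*erf(2^(1/4)*sqrt(k)*x/2)/(2*sqrt(k)) - C2, (k > 0) | (k < 0)), (-C1*x - C2, True))


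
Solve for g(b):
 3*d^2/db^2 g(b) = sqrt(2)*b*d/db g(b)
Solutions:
 g(b) = C1 + C2*erfi(2^(3/4)*sqrt(3)*b/6)


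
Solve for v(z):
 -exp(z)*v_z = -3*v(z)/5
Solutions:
 v(z) = C1*exp(-3*exp(-z)/5)


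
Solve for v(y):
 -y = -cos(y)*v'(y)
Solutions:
 v(y) = C1 + Integral(y/cos(y), y)


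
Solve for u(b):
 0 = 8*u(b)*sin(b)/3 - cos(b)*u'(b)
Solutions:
 u(b) = C1/cos(b)^(8/3)


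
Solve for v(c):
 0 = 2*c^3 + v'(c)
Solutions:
 v(c) = C1 - c^4/2


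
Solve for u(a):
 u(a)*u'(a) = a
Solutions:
 u(a) = -sqrt(C1 + a^2)
 u(a) = sqrt(C1 + a^2)


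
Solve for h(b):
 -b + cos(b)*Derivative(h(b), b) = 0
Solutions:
 h(b) = C1 + Integral(b/cos(b), b)


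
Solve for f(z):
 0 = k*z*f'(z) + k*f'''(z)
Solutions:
 f(z) = C1 + Integral(C2*airyai(-z) + C3*airybi(-z), z)


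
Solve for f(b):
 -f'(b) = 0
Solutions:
 f(b) = C1


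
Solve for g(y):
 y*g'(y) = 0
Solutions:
 g(y) = C1


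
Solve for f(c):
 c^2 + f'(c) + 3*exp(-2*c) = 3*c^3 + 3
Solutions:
 f(c) = C1 + 3*c^4/4 - c^3/3 + 3*c + 3*exp(-2*c)/2


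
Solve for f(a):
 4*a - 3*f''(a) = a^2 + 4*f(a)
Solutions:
 f(a) = C1*sin(2*sqrt(3)*a/3) + C2*cos(2*sqrt(3)*a/3) - a^2/4 + a + 3/8


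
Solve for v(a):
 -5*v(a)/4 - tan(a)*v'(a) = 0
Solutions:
 v(a) = C1/sin(a)^(5/4)


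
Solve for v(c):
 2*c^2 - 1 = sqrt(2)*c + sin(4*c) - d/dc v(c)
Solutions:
 v(c) = C1 - 2*c^3/3 + sqrt(2)*c^2/2 + c - cos(4*c)/4


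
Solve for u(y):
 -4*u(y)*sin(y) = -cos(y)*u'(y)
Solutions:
 u(y) = C1/cos(y)^4


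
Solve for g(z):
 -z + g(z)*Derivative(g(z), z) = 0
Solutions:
 g(z) = -sqrt(C1 + z^2)
 g(z) = sqrt(C1 + z^2)


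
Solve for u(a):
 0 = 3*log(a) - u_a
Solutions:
 u(a) = C1 + 3*a*log(a) - 3*a


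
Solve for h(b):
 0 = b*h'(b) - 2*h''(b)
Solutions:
 h(b) = C1 + C2*erfi(b/2)


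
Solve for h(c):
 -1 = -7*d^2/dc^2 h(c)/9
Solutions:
 h(c) = C1 + C2*c + 9*c^2/14


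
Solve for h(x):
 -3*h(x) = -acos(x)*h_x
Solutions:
 h(x) = C1*exp(3*Integral(1/acos(x), x))


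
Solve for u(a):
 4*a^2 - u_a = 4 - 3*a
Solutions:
 u(a) = C1 + 4*a^3/3 + 3*a^2/2 - 4*a


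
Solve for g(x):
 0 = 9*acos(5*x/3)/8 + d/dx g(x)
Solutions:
 g(x) = C1 - 9*x*acos(5*x/3)/8 + 9*sqrt(9 - 25*x^2)/40


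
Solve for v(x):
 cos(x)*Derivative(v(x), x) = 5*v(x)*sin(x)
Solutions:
 v(x) = C1/cos(x)^5


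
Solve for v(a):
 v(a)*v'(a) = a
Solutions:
 v(a) = -sqrt(C1 + a^2)
 v(a) = sqrt(C1 + a^2)


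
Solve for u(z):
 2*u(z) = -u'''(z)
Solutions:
 u(z) = C3*exp(-2^(1/3)*z) + (C1*sin(2^(1/3)*sqrt(3)*z/2) + C2*cos(2^(1/3)*sqrt(3)*z/2))*exp(2^(1/3)*z/2)


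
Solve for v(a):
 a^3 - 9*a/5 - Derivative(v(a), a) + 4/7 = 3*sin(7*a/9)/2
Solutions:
 v(a) = C1 + a^4/4 - 9*a^2/10 + 4*a/7 + 27*cos(7*a/9)/14


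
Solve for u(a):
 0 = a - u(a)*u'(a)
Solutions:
 u(a) = -sqrt(C1 + a^2)
 u(a) = sqrt(C1 + a^2)


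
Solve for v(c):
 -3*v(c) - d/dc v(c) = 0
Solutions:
 v(c) = C1*exp(-3*c)


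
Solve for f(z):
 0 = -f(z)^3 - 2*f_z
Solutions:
 f(z) = -sqrt(-1/(C1 - z))
 f(z) = sqrt(-1/(C1 - z))


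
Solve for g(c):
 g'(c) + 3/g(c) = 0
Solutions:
 g(c) = -sqrt(C1 - 6*c)
 g(c) = sqrt(C1 - 6*c)


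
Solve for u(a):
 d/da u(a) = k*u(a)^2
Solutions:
 u(a) = -1/(C1 + a*k)


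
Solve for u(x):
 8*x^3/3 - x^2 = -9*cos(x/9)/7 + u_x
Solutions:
 u(x) = C1 + 2*x^4/3 - x^3/3 + 81*sin(x/9)/7


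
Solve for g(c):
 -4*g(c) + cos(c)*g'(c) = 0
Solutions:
 g(c) = C1*(sin(c)^2 + 2*sin(c) + 1)/(sin(c)^2 - 2*sin(c) + 1)


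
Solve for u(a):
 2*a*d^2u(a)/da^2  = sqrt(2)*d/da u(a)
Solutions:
 u(a) = C1 + C2*a^(sqrt(2)/2 + 1)


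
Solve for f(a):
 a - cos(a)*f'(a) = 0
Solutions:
 f(a) = C1 + Integral(a/cos(a), a)


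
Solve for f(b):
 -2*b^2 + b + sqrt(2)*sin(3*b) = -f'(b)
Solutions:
 f(b) = C1 + 2*b^3/3 - b^2/2 + sqrt(2)*cos(3*b)/3


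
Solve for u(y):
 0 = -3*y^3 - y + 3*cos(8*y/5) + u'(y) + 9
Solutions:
 u(y) = C1 + 3*y^4/4 + y^2/2 - 9*y - 15*sin(8*y/5)/8


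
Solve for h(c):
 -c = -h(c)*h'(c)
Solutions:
 h(c) = -sqrt(C1 + c^2)
 h(c) = sqrt(C1 + c^2)


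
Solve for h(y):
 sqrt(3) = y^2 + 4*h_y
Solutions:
 h(y) = C1 - y^3/12 + sqrt(3)*y/4


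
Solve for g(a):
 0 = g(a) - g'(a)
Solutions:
 g(a) = C1*exp(a)


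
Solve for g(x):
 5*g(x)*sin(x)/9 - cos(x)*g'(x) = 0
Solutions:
 g(x) = C1/cos(x)^(5/9)


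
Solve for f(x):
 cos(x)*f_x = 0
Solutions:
 f(x) = C1


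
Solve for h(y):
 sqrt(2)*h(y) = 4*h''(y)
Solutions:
 h(y) = C1*exp(-2^(1/4)*y/2) + C2*exp(2^(1/4)*y/2)


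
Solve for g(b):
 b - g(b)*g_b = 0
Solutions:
 g(b) = -sqrt(C1 + b^2)
 g(b) = sqrt(C1 + b^2)


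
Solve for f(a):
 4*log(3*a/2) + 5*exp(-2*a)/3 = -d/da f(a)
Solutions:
 f(a) = C1 - 4*a*log(a) + 4*a*(-log(3) + log(2) + 1) + 5*exp(-2*a)/6


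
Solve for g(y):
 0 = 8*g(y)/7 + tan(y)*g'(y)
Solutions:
 g(y) = C1/sin(y)^(8/7)


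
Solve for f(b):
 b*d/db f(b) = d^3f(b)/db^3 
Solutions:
 f(b) = C1 + Integral(C2*airyai(b) + C3*airybi(b), b)


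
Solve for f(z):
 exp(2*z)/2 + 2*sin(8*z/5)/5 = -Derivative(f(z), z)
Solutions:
 f(z) = C1 - exp(2*z)/4 + cos(8*z/5)/4


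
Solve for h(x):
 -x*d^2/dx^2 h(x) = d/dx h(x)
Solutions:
 h(x) = C1 + C2*log(x)


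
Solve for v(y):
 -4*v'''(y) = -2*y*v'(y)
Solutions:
 v(y) = C1 + Integral(C2*airyai(2^(2/3)*y/2) + C3*airybi(2^(2/3)*y/2), y)


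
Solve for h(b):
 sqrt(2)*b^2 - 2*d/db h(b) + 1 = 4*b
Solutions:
 h(b) = C1 + sqrt(2)*b^3/6 - b^2 + b/2


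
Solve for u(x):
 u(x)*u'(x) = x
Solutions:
 u(x) = -sqrt(C1 + x^2)
 u(x) = sqrt(C1 + x^2)


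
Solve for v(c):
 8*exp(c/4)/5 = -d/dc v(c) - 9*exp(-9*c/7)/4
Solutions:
 v(c) = C1 - 32*exp(c/4)/5 + 7*exp(-9*c/7)/4


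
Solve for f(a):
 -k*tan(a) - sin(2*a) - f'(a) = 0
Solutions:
 f(a) = C1 + k*log(cos(a)) + cos(2*a)/2


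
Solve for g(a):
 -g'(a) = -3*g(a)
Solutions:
 g(a) = C1*exp(3*a)


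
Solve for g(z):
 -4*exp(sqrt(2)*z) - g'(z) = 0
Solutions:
 g(z) = C1 - 2*sqrt(2)*exp(sqrt(2)*z)


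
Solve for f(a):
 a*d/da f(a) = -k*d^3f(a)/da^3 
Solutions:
 f(a) = C1 + Integral(C2*airyai(a*(-1/k)^(1/3)) + C3*airybi(a*(-1/k)^(1/3)), a)


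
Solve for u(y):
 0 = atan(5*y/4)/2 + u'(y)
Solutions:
 u(y) = C1 - y*atan(5*y/4)/2 + log(25*y^2 + 16)/5


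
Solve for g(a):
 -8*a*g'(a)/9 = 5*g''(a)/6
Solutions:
 g(a) = C1 + C2*erf(2*sqrt(30)*a/15)


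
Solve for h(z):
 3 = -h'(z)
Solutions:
 h(z) = C1 - 3*z


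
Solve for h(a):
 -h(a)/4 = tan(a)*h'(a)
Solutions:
 h(a) = C1/sin(a)^(1/4)


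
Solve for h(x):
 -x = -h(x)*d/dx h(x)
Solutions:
 h(x) = -sqrt(C1 + x^2)
 h(x) = sqrt(C1 + x^2)


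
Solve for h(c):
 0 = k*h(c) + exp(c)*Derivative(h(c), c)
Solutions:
 h(c) = C1*exp(k*exp(-c))


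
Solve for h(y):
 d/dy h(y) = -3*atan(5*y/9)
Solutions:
 h(y) = C1 - 3*y*atan(5*y/9) + 27*log(25*y^2 + 81)/10


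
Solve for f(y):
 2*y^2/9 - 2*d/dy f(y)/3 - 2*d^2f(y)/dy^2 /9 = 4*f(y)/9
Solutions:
 f(y) = C1*exp(-2*y) + C2*exp(-y) + y^2/2 - 3*y/2 + 7/4


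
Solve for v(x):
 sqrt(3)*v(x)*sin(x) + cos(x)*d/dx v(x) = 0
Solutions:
 v(x) = C1*cos(x)^(sqrt(3))


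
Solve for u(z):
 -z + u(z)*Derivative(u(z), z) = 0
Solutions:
 u(z) = -sqrt(C1 + z^2)
 u(z) = sqrt(C1 + z^2)


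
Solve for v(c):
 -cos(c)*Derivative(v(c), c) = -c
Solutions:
 v(c) = C1 + Integral(c/cos(c), c)


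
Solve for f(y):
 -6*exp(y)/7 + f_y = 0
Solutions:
 f(y) = C1 + 6*exp(y)/7


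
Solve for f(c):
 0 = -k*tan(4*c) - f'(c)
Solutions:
 f(c) = C1 + k*log(cos(4*c))/4


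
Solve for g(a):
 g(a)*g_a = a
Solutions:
 g(a) = -sqrt(C1 + a^2)
 g(a) = sqrt(C1 + a^2)


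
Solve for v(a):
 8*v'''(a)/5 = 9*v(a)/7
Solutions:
 v(a) = C3*exp(45^(1/3)*7^(2/3)*a/14) + (C1*sin(3*3^(1/6)*5^(1/3)*7^(2/3)*a/28) + C2*cos(3*3^(1/6)*5^(1/3)*7^(2/3)*a/28))*exp(-45^(1/3)*7^(2/3)*a/28)


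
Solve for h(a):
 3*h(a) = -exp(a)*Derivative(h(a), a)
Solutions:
 h(a) = C1*exp(3*exp(-a))


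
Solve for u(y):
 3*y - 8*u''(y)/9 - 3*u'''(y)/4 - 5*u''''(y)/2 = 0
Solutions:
 u(y) = C1 + C2*y + 9*y^3/16 - 729*y^2/512 + (C3*sin(sqrt(1199)*y/60) + C4*cos(sqrt(1199)*y/60))*exp(-3*y/20)


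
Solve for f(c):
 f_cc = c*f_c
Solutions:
 f(c) = C1 + C2*erfi(sqrt(2)*c/2)


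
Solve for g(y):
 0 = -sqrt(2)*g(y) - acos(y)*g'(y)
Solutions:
 g(y) = C1*exp(-sqrt(2)*Integral(1/acos(y), y))


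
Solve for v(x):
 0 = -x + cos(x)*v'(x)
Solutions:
 v(x) = C1 + Integral(x/cos(x), x)


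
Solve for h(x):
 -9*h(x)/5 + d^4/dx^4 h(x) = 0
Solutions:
 h(x) = C1*exp(-sqrt(3)*5^(3/4)*x/5) + C2*exp(sqrt(3)*5^(3/4)*x/5) + C3*sin(sqrt(3)*5^(3/4)*x/5) + C4*cos(sqrt(3)*5^(3/4)*x/5)


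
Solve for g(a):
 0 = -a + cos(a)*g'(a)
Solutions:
 g(a) = C1 + Integral(a/cos(a), a)


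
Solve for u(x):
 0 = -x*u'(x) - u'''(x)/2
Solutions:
 u(x) = C1 + Integral(C2*airyai(-2^(1/3)*x) + C3*airybi(-2^(1/3)*x), x)


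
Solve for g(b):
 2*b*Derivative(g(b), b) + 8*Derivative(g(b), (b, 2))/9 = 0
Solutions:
 g(b) = C1 + C2*erf(3*sqrt(2)*b/4)


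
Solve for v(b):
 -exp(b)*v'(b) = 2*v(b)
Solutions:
 v(b) = C1*exp(2*exp(-b))


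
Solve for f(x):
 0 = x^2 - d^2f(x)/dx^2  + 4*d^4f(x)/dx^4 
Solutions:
 f(x) = C1 + C2*x + C3*exp(-x/2) + C4*exp(x/2) + x^4/12 + 4*x^2


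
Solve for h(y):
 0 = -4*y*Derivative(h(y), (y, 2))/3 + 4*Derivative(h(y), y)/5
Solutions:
 h(y) = C1 + C2*y^(8/5)


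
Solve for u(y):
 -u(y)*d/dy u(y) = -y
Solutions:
 u(y) = -sqrt(C1 + y^2)
 u(y) = sqrt(C1 + y^2)


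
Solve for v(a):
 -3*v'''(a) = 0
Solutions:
 v(a) = C1 + C2*a + C3*a^2


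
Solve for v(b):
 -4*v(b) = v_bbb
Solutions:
 v(b) = C3*exp(-2^(2/3)*b) + (C1*sin(2^(2/3)*sqrt(3)*b/2) + C2*cos(2^(2/3)*sqrt(3)*b/2))*exp(2^(2/3)*b/2)


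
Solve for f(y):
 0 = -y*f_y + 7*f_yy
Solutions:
 f(y) = C1 + C2*erfi(sqrt(14)*y/14)


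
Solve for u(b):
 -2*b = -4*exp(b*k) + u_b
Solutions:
 u(b) = C1 - b^2 + 4*exp(b*k)/k


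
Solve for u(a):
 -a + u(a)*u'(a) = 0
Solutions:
 u(a) = -sqrt(C1 + a^2)
 u(a) = sqrt(C1 + a^2)


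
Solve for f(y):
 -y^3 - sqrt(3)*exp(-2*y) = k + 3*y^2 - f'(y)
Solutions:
 f(y) = C1 + k*y + y^4/4 + y^3 - sqrt(3)*exp(-2*y)/2


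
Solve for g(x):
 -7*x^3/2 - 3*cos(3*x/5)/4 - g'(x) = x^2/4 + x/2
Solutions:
 g(x) = C1 - 7*x^4/8 - x^3/12 - x^2/4 - 5*sin(3*x/5)/4


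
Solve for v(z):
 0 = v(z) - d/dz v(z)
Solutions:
 v(z) = C1*exp(z)


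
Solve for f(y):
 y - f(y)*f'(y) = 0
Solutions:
 f(y) = -sqrt(C1 + y^2)
 f(y) = sqrt(C1 + y^2)


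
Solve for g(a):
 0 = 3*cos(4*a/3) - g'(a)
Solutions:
 g(a) = C1 + 9*sin(4*a/3)/4


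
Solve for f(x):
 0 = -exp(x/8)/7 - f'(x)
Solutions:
 f(x) = C1 - 8*exp(x/8)/7


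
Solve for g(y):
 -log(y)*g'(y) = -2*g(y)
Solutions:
 g(y) = C1*exp(2*li(y))


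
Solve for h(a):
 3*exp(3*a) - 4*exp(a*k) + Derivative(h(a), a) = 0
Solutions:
 h(a) = C1 - exp(3*a) + 4*exp(a*k)/k


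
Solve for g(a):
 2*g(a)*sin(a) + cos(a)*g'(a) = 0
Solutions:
 g(a) = C1*cos(a)^2


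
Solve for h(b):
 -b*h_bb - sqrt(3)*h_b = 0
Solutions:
 h(b) = C1 + C2*b^(1 - sqrt(3))


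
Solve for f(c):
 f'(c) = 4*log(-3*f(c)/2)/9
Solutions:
 -9*Integral(1/(log(-_y) - log(2) + log(3)), (_y, f(c)))/4 = C1 - c


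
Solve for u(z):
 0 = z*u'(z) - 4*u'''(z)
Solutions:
 u(z) = C1 + Integral(C2*airyai(2^(1/3)*z/2) + C3*airybi(2^(1/3)*z/2), z)


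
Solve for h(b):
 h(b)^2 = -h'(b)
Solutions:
 h(b) = 1/(C1 + b)


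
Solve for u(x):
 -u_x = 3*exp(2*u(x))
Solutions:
 u(x) = log(-sqrt(-1/(C1 - 3*x))) - log(2)/2
 u(x) = log(-1/(C1 - 3*x))/2 - log(2)/2


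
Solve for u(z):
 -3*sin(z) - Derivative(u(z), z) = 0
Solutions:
 u(z) = C1 + 3*cos(z)


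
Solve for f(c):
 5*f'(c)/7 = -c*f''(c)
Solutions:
 f(c) = C1 + C2*c^(2/7)


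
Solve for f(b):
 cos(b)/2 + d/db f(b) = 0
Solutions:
 f(b) = C1 - sin(b)/2


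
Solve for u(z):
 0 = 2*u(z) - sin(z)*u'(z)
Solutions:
 u(z) = C1*(cos(z) - 1)/(cos(z) + 1)


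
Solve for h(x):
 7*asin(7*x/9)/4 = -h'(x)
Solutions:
 h(x) = C1 - 7*x*asin(7*x/9)/4 - sqrt(81 - 49*x^2)/4


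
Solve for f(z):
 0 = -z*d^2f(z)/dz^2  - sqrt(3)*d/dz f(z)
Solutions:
 f(z) = C1 + C2*z^(1 - sqrt(3))


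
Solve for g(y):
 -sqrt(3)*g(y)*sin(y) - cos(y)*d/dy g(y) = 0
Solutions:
 g(y) = C1*cos(y)^(sqrt(3))


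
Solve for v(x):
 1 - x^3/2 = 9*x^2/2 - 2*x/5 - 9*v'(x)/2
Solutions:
 v(x) = C1 + x^4/36 + x^3/3 - 2*x^2/45 - 2*x/9


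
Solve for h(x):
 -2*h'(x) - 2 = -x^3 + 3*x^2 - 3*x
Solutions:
 h(x) = C1 + x^4/8 - x^3/2 + 3*x^2/4 - x


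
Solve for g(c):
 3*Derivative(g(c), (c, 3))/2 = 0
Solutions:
 g(c) = C1 + C2*c + C3*c^2


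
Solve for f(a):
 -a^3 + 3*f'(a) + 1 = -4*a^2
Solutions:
 f(a) = C1 + a^4/12 - 4*a^3/9 - a/3


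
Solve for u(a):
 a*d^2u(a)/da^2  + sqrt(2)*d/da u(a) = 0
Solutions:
 u(a) = C1 + C2*a^(1 - sqrt(2))


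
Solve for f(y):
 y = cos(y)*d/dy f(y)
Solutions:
 f(y) = C1 + Integral(y/cos(y), y)


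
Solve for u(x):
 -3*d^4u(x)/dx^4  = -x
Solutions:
 u(x) = C1 + C2*x + C3*x^2 + C4*x^3 + x^5/360


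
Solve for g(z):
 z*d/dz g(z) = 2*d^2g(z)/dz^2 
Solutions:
 g(z) = C1 + C2*erfi(z/2)


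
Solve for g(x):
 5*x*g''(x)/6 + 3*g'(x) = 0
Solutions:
 g(x) = C1 + C2/x^(13/5)


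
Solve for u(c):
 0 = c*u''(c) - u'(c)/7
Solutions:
 u(c) = C1 + C2*c^(8/7)


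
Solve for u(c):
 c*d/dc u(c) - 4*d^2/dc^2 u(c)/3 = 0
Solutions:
 u(c) = C1 + C2*erfi(sqrt(6)*c/4)


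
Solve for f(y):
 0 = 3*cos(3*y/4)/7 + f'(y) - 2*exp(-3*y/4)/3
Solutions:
 f(y) = C1 - 4*sin(3*y/4)/7 - 8*exp(-3*y/4)/9


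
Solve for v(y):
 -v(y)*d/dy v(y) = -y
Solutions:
 v(y) = -sqrt(C1 + y^2)
 v(y) = sqrt(C1 + y^2)


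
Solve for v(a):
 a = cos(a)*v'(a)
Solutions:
 v(a) = C1 + Integral(a/cos(a), a)


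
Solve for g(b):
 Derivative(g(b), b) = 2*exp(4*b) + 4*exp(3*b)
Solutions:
 g(b) = C1 + exp(4*b)/2 + 4*exp(3*b)/3


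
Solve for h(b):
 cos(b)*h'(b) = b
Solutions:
 h(b) = C1 + Integral(b/cos(b), b)


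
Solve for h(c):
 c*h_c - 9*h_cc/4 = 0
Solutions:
 h(c) = C1 + C2*erfi(sqrt(2)*c/3)


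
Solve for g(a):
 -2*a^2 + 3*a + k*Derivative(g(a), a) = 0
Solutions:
 g(a) = C1 + 2*a^3/(3*k) - 3*a^2/(2*k)


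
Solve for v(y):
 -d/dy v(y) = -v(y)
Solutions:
 v(y) = C1*exp(y)


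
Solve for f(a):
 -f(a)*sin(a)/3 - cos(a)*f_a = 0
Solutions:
 f(a) = C1*cos(a)^(1/3)


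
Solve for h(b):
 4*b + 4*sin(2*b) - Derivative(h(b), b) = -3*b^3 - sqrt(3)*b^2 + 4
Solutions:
 h(b) = C1 + 3*b^4/4 + sqrt(3)*b^3/3 + 2*b^2 - 4*b - 2*cos(2*b)


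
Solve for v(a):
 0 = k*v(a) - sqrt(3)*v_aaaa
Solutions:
 v(a) = C1*exp(-3^(7/8)*a*k^(1/4)/3) + C2*exp(3^(7/8)*a*k^(1/4)/3) + C3*exp(-3^(7/8)*I*a*k^(1/4)/3) + C4*exp(3^(7/8)*I*a*k^(1/4)/3)


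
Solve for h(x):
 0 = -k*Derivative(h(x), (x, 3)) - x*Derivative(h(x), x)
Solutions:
 h(x) = C1 + Integral(C2*airyai(x*(-1/k)^(1/3)) + C3*airybi(x*(-1/k)^(1/3)), x)


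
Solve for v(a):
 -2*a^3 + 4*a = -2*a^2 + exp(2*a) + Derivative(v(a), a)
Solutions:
 v(a) = C1 - a^4/2 + 2*a^3/3 + 2*a^2 - exp(2*a)/2


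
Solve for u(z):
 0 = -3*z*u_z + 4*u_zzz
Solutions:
 u(z) = C1 + Integral(C2*airyai(6^(1/3)*z/2) + C3*airybi(6^(1/3)*z/2), z)


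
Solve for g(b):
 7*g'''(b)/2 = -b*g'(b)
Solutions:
 g(b) = C1 + Integral(C2*airyai(-2^(1/3)*7^(2/3)*b/7) + C3*airybi(-2^(1/3)*7^(2/3)*b/7), b)


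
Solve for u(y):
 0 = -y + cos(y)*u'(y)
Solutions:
 u(y) = C1 + Integral(y/cos(y), y)


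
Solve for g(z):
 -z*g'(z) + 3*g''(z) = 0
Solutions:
 g(z) = C1 + C2*erfi(sqrt(6)*z/6)


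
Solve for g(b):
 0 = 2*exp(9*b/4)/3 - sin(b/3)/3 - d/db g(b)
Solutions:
 g(b) = C1 + 8*exp(9*b/4)/27 + cos(b/3)


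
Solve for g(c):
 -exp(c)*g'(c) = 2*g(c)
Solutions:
 g(c) = C1*exp(2*exp(-c))


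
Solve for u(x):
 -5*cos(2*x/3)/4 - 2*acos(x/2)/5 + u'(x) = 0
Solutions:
 u(x) = C1 + 2*x*acos(x/2)/5 - 2*sqrt(4 - x^2)/5 + 15*sin(2*x/3)/8


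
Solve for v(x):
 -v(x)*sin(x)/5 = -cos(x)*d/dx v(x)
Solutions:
 v(x) = C1/cos(x)^(1/5)


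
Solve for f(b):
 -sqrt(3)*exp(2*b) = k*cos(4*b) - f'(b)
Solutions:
 f(b) = C1 + k*sin(4*b)/4 + sqrt(3)*exp(2*b)/2


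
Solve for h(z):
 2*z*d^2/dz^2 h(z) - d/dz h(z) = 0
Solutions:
 h(z) = C1 + C2*z^(3/2)


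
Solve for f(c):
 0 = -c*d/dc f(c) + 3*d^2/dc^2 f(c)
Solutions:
 f(c) = C1 + C2*erfi(sqrt(6)*c/6)


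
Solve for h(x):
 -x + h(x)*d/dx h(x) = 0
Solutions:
 h(x) = -sqrt(C1 + x^2)
 h(x) = sqrt(C1 + x^2)


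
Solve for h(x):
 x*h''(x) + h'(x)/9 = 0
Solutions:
 h(x) = C1 + C2*x^(8/9)


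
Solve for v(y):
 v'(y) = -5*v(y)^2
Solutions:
 v(y) = 1/(C1 + 5*y)


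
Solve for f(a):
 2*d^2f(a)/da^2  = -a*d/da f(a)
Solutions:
 f(a) = C1 + C2*erf(a/2)


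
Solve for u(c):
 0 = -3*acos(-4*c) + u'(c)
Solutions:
 u(c) = C1 + 3*c*acos(-4*c) + 3*sqrt(1 - 16*c^2)/4


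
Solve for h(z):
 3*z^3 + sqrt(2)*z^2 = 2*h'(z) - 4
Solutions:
 h(z) = C1 + 3*z^4/8 + sqrt(2)*z^3/6 + 2*z


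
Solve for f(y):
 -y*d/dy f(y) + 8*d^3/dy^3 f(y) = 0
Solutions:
 f(y) = C1 + Integral(C2*airyai(y/2) + C3*airybi(y/2), y)


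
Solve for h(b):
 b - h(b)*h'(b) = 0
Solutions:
 h(b) = -sqrt(C1 + b^2)
 h(b) = sqrt(C1 + b^2)


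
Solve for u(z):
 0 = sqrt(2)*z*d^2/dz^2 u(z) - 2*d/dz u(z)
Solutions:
 u(z) = C1 + C2*z^(1 + sqrt(2))


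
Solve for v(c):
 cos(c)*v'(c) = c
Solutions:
 v(c) = C1 + Integral(c/cos(c), c)


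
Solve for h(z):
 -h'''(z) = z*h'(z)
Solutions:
 h(z) = C1 + Integral(C2*airyai(-z) + C3*airybi(-z), z)


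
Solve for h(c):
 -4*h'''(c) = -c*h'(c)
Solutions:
 h(c) = C1 + Integral(C2*airyai(2^(1/3)*c/2) + C3*airybi(2^(1/3)*c/2), c)


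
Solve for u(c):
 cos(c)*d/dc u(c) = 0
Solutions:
 u(c) = C1


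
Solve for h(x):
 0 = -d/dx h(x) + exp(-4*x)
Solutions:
 h(x) = C1 - exp(-4*x)/4


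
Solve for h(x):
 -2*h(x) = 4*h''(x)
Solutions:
 h(x) = C1*sin(sqrt(2)*x/2) + C2*cos(sqrt(2)*x/2)


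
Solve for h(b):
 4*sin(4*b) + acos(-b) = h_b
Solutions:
 h(b) = C1 + b*acos(-b) + sqrt(1 - b^2) - cos(4*b)


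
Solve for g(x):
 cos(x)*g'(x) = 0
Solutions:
 g(x) = C1


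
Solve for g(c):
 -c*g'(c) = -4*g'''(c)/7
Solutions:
 g(c) = C1 + Integral(C2*airyai(14^(1/3)*c/2) + C3*airybi(14^(1/3)*c/2), c)


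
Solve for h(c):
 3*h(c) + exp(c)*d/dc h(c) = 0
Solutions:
 h(c) = C1*exp(3*exp(-c))


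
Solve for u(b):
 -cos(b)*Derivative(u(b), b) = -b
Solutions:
 u(b) = C1 + Integral(b/cos(b), b)


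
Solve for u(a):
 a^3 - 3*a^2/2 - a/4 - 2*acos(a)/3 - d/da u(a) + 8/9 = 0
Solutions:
 u(a) = C1 + a^4/4 - a^3/2 - a^2/8 - 2*a*acos(a)/3 + 8*a/9 + 2*sqrt(1 - a^2)/3


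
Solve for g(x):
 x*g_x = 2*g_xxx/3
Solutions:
 g(x) = C1 + Integral(C2*airyai(2^(2/3)*3^(1/3)*x/2) + C3*airybi(2^(2/3)*3^(1/3)*x/2), x)


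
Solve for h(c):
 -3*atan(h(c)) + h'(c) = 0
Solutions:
 Integral(1/atan(_y), (_y, h(c))) = C1 + 3*c


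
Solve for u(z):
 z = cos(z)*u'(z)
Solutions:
 u(z) = C1 + Integral(z/cos(z), z)


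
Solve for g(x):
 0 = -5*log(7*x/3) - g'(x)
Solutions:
 g(x) = C1 - 5*x*log(x) + x*log(243/16807) + 5*x


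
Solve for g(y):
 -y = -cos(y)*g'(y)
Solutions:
 g(y) = C1 + Integral(y/cos(y), y)


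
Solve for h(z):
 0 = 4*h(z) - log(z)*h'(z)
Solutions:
 h(z) = C1*exp(4*li(z))


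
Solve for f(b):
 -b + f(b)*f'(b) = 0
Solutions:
 f(b) = -sqrt(C1 + b^2)
 f(b) = sqrt(C1 + b^2)


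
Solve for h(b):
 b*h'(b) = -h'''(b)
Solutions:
 h(b) = C1 + Integral(C2*airyai(-b) + C3*airybi(-b), b)


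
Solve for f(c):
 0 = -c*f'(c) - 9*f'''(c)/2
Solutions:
 f(c) = C1 + Integral(C2*airyai(-6^(1/3)*c/3) + C3*airybi(-6^(1/3)*c/3), c)


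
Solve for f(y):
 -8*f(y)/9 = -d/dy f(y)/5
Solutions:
 f(y) = C1*exp(40*y/9)


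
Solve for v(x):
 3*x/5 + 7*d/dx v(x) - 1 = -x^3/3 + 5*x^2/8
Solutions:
 v(x) = C1 - x^4/84 + 5*x^3/168 - 3*x^2/70 + x/7


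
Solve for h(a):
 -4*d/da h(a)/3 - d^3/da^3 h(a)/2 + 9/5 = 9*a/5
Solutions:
 h(a) = C1 + C2*sin(2*sqrt(6)*a/3) + C3*cos(2*sqrt(6)*a/3) - 27*a^2/40 + 27*a/20


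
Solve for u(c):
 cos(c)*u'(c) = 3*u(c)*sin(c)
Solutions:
 u(c) = C1/cos(c)^3


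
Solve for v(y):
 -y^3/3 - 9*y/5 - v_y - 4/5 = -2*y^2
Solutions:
 v(y) = C1 - y^4/12 + 2*y^3/3 - 9*y^2/10 - 4*y/5


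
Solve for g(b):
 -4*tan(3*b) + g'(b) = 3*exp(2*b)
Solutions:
 g(b) = C1 + 3*exp(2*b)/2 - 4*log(cos(3*b))/3


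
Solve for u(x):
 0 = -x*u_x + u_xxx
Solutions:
 u(x) = C1 + Integral(C2*airyai(x) + C3*airybi(x), x)


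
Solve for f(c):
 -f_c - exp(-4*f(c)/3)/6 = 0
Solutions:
 f(c) = 3*log(-I*(C1 - 2*c/9)^(1/4))
 f(c) = 3*log(I*(C1 - 2*c/9)^(1/4))
 f(c) = 3*log(-(C1 - 2*c/9)^(1/4))
 f(c) = 3*log(C1 - 2*c/9)/4


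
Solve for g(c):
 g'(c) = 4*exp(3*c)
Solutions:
 g(c) = C1 + 4*exp(3*c)/3


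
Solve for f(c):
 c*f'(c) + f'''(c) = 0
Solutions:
 f(c) = C1 + Integral(C2*airyai(-c) + C3*airybi(-c), c)


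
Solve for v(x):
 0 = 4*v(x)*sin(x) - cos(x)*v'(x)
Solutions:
 v(x) = C1/cos(x)^4


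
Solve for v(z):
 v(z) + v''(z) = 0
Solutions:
 v(z) = C1*sin(z) + C2*cos(z)


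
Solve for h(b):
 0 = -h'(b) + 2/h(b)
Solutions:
 h(b) = -sqrt(C1 + 4*b)
 h(b) = sqrt(C1 + 4*b)


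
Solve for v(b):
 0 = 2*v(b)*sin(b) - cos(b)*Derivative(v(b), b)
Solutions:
 v(b) = C1/cos(b)^2


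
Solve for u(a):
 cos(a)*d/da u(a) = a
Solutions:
 u(a) = C1 + Integral(a/cos(a), a)


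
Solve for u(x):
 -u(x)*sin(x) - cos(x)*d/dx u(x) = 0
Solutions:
 u(x) = C1*cos(x)


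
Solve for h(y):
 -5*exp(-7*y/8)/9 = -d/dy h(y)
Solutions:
 h(y) = C1 - 40*exp(-7*y/8)/63


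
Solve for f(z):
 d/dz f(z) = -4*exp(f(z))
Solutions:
 f(z) = log(1/(C1 + 4*z))


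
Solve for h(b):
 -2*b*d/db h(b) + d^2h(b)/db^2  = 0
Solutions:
 h(b) = C1 + C2*erfi(b)


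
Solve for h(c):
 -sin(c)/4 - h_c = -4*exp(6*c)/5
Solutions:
 h(c) = C1 + 2*exp(6*c)/15 + cos(c)/4


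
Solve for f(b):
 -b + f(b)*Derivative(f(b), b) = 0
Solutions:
 f(b) = -sqrt(C1 + b^2)
 f(b) = sqrt(C1 + b^2)


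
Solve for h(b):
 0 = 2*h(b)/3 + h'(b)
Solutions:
 h(b) = C1*exp(-2*b/3)


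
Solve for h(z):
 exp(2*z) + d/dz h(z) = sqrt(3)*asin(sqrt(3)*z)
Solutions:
 h(z) = C1 + sqrt(3)*(z*asin(sqrt(3)*z) + sqrt(3)*sqrt(1 - 3*z^2)/3) - exp(2*z)/2


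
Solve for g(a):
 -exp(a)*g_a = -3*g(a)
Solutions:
 g(a) = C1*exp(-3*exp(-a))


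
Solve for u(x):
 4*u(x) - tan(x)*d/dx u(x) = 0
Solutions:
 u(x) = C1*sin(x)^4


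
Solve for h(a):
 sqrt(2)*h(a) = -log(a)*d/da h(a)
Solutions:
 h(a) = C1*exp(-sqrt(2)*li(a))


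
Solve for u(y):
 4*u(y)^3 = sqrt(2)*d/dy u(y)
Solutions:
 u(y) = -sqrt(2)*sqrt(-1/(C1 + 2*sqrt(2)*y))/2
 u(y) = sqrt(2)*sqrt(-1/(C1 + 2*sqrt(2)*y))/2


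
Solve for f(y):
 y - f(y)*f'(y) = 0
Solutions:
 f(y) = -sqrt(C1 + y^2)
 f(y) = sqrt(C1 + y^2)


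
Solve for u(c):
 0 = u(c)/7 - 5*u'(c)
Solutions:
 u(c) = C1*exp(c/35)


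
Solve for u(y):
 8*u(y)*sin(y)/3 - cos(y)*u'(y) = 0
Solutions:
 u(y) = C1/cos(y)^(8/3)


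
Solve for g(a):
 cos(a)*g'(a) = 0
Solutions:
 g(a) = C1


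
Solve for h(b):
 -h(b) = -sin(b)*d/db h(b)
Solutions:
 h(b) = C1*sqrt(cos(b) - 1)/sqrt(cos(b) + 1)


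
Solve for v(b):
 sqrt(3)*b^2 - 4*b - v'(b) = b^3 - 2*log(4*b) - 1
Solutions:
 v(b) = C1 - b^4/4 + sqrt(3)*b^3/3 - 2*b^2 + 2*b*log(b) - b + b*log(16)


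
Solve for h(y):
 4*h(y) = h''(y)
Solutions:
 h(y) = C1*exp(-2*y) + C2*exp(2*y)


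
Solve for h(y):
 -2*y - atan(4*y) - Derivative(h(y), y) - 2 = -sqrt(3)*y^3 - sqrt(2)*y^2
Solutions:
 h(y) = C1 + sqrt(3)*y^4/4 + sqrt(2)*y^3/3 - y^2 - y*atan(4*y) - 2*y + log(16*y^2 + 1)/8


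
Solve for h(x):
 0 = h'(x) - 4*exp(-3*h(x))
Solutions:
 h(x) = log(C1 + 12*x)/3
 h(x) = log((-3^(1/3) - 3^(5/6)*I)*(C1 + 4*x)^(1/3)/2)
 h(x) = log((-3^(1/3) + 3^(5/6)*I)*(C1 + 4*x)^(1/3)/2)


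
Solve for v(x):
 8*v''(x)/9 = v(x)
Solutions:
 v(x) = C1*exp(-3*sqrt(2)*x/4) + C2*exp(3*sqrt(2)*x/4)


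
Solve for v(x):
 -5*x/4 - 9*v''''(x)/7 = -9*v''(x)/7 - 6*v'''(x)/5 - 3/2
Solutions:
 v(x) = C1 + C2*x + C3*exp(x*(7 - sqrt(274))/15) + C4*exp(x*(7 + sqrt(274))/15) + 35*x^3/216 - 28*x^2/27


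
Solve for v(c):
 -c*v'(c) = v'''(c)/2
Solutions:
 v(c) = C1 + Integral(C2*airyai(-2^(1/3)*c) + C3*airybi(-2^(1/3)*c), c)


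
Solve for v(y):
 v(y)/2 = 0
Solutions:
 v(y) = 0


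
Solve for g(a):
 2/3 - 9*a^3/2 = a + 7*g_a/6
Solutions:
 g(a) = C1 - 27*a^4/28 - 3*a^2/7 + 4*a/7


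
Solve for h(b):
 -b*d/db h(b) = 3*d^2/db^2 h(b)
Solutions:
 h(b) = C1 + C2*erf(sqrt(6)*b/6)


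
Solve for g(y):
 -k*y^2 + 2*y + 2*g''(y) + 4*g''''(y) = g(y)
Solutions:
 g(y) = C1*exp(-y*sqrt(-1 + sqrt(5))/2) + C2*exp(y*sqrt(-1 + sqrt(5))/2) + C3*sin(y*sqrt(1 + sqrt(5))/2) + C4*cos(y*sqrt(1 + sqrt(5))/2) - k*y^2 - 4*k + 2*y


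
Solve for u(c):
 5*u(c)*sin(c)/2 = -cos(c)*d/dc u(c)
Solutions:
 u(c) = C1*cos(c)^(5/2)


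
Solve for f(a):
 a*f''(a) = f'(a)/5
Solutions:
 f(a) = C1 + C2*a^(6/5)


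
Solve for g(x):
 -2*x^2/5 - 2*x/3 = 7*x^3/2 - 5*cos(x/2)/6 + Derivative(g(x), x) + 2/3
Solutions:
 g(x) = C1 - 7*x^4/8 - 2*x^3/15 - x^2/3 - 2*x/3 + 5*sin(x/2)/3


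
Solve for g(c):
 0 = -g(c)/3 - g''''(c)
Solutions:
 g(c) = (C1*sin(sqrt(2)*3^(3/4)*c/6) + C2*cos(sqrt(2)*3^(3/4)*c/6))*exp(-sqrt(2)*3^(3/4)*c/6) + (C3*sin(sqrt(2)*3^(3/4)*c/6) + C4*cos(sqrt(2)*3^(3/4)*c/6))*exp(sqrt(2)*3^(3/4)*c/6)


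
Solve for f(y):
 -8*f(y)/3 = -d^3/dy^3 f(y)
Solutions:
 f(y) = C3*exp(2*3^(2/3)*y/3) + (C1*sin(3^(1/6)*y) + C2*cos(3^(1/6)*y))*exp(-3^(2/3)*y/3)


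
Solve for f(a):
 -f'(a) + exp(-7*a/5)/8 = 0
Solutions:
 f(a) = C1 - 5*exp(-7*a/5)/56


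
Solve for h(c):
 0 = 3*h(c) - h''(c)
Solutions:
 h(c) = C1*exp(-sqrt(3)*c) + C2*exp(sqrt(3)*c)


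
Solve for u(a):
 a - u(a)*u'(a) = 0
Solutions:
 u(a) = -sqrt(C1 + a^2)
 u(a) = sqrt(C1 + a^2)


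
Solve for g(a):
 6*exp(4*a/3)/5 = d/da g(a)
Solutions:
 g(a) = C1 + 9*exp(4*a/3)/10


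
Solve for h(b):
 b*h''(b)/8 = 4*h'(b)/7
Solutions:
 h(b) = C1 + C2*b^(39/7)


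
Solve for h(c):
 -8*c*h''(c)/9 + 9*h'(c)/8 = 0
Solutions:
 h(c) = C1 + C2*c^(145/64)


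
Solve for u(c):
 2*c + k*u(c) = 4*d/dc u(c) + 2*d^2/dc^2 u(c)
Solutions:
 u(c) = C1*exp(-c*(sqrt(2)*sqrt(k + 2)/2 + 1)) + C2*exp(c*(sqrt(2)*sqrt(k + 2)/2 - 1)) - 2*c/k - 8/k^2


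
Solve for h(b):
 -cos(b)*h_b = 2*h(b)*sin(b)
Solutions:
 h(b) = C1*cos(b)^2


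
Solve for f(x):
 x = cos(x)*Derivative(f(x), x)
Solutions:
 f(x) = C1 + Integral(x/cos(x), x)


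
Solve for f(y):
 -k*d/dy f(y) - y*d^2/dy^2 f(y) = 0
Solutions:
 f(y) = C1 + y^(1 - re(k))*(C2*sin(log(y)*Abs(im(k))) + C3*cos(log(y)*im(k)))


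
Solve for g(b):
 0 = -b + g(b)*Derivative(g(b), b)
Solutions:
 g(b) = -sqrt(C1 + b^2)
 g(b) = sqrt(C1 + b^2)


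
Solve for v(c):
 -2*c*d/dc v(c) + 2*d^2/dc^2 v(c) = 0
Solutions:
 v(c) = C1 + C2*erfi(sqrt(2)*c/2)


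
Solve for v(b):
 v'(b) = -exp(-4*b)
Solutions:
 v(b) = C1 + exp(-4*b)/4


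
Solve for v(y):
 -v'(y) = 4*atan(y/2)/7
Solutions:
 v(y) = C1 - 4*y*atan(y/2)/7 + 4*log(y^2 + 4)/7


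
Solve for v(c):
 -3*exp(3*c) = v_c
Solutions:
 v(c) = C1 - exp(3*c)


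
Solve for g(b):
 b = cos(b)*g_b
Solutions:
 g(b) = C1 + Integral(b/cos(b), b)


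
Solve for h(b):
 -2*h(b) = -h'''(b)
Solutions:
 h(b) = C3*exp(2^(1/3)*b) + (C1*sin(2^(1/3)*sqrt(3)*b/2) + C2*cos(2^(1/3)*sqrt(3)*b/2))*exp(-2^(1/3)*b/2)


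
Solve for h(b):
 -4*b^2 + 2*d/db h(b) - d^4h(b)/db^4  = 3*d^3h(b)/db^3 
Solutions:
 h(b) = C1 + 2*b^3/3 + 6*b + (C2 + C3*exp(-sqrt(3)*b) + C4*exp(sqrt(3)*b))*exp(-b)


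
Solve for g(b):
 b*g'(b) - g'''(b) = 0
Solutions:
 g(b) = C1 + Integral(C2*airyai(b) + C3*airybi(b), b)


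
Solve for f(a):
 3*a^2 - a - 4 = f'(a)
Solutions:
 f(a) = C1 + a^3 - a^2/2 - 4*a


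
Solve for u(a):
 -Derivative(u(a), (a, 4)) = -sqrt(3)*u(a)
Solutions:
 u(a) = C1*exp(-3^(1/8)*a) + C2*exp(3^(1/8)*a) + C3*sin(3^(1/8)*a) + C4*cos(3^(1/8)*a)


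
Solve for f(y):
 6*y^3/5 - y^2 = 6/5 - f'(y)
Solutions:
 f(y) = C1 - 3*y^4/10 + y^3/3 + 6*y/5


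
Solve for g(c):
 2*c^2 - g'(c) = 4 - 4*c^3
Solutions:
 g(c) = C1 + c^4 + 2*c^3/3 - 4*c


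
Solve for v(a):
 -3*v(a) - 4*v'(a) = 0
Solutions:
 v(a) = C1*exp(-3*a/4)


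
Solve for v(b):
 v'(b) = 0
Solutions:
 v(b) = C1


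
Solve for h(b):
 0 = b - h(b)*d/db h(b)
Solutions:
 h(b) = -sqrt(C1 + b^2)
 h(b) = sqrt(C1 + b^2)


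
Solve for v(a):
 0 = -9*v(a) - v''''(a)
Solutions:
 v(a) = (C1*sin(sqrt(6)*a/2) + C2*cos(sqrt(6)*a/2))*exp(-sqrt(6)*a/2) + (C3*sin(sqrt(6)*a/2) + C4*cos(sqrt(6)*a/2))*exp(sqrt(6)*a/2)


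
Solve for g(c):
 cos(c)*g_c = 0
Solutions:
 g(c) = C1


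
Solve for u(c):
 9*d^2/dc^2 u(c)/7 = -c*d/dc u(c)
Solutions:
 u(c) = C1 + C2*erf(sqrt(14)*c/6)


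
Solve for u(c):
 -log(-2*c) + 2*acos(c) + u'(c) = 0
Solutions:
 u(c) = C1 + c*log(-c) - 2*c*acos(c) - c + c*log(2) + 2*sqrt(1 - c^2)


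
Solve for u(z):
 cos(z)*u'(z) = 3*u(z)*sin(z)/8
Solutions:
 u(z) = C1/cos(z)^(3/8)


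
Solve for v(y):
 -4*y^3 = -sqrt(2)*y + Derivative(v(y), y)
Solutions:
 v(y) = C1 - y^4 + sqrt(2)*y^2/2


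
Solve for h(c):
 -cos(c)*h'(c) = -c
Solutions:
 h(c) = C1 + Integral(c/cos(c), c)


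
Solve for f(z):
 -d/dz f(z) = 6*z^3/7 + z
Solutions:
 f(z) = C1 - 3*z^4/14 - z^2/2


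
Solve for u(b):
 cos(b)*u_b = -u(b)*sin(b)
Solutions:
 u(b) = C1*cos(b)


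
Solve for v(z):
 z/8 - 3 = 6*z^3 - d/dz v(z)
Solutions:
 v(z) = C1 + 3*z^4/2 - z^2/16 + 3*z


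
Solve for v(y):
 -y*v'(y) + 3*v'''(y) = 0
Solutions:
 v(y) = C1 + Integral(C2*airyai(3^(2/3)*y/3) + C3*airybi(3^(2/3)*y/3), y)


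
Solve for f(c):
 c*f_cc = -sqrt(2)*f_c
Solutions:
 f(c) = C1 + C2*c^(1 - sqrt(2))


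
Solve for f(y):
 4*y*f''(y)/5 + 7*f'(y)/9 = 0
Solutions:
 f(y) = C1 + C2*y^(1/36)
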